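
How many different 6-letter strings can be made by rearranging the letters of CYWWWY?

60

Letter multiplicities in CYWWWY: C×1, W×3, Y×2.
The number of distinct arrangements is 6!/(3!·2!) = 720/12 = 60.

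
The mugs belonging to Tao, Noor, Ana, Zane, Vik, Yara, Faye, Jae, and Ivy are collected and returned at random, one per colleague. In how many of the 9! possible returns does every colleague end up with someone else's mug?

Let Aᵢ be the assignments in which colleague i gets their own mug. We want the size of the complement of A₁∪…∪A_9.
By inclusion–exclusion this is Σ_{j=0}^{9} (−1)^j C(9,j)·(9−j)!.
Computing: 362880 − 362880 + 181440 − 60480 + 15120 − 3024 + 504 − 72 + 9 − 1 = 133496.

133496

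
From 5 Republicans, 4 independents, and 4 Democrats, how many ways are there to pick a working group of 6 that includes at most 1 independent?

588

Split by how many independents are chosen (0 through 1).
Sum: C(4,0)·C(9,6) + C(4,1)·C(9,5) = 84 + 504 = 588.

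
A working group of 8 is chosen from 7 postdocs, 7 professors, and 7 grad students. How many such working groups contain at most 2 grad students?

90090

Split by how many grad students are chosen (0 through 2).
Sum: C(7,0)·C(14,8) + C(7,1)·C(14,7) + C(7,2)·C(14,6) = 3003 + 24024 + 63063 = 90090.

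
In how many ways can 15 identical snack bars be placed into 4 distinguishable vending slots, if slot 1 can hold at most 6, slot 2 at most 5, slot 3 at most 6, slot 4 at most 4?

79

Without the upper bounds there are C(18,3) = 816 ways to split 15 among 4 vending slots.
Subtract solutions that violate a single cap (substitute x_i' = x_i − (cap_i+1)): x_1 ≥ 7 gives C(11,3) = 165; x_2 ≥ 6 gives C(12,3) = 220; x_3 ≥ 7 gives C(11,3) = 165; x_4 ≥ 5 gives C(13,3) = 286. Together 836.
Add back pairs where two caps are both exceeded: 10 + 4 + 20 + 10 + 35 + 20 = 99.
By inclusion–exclusion the count is 816 − 836 + 99 = 79.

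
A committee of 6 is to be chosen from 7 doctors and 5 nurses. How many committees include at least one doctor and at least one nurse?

917

With no constraint there are C(12,6) = 924 possible selections.
Selections missing a whole group: no doctors → C(5,6) = 0; no nurses → C(7,6) = 7.
Both groups omitted at once is impossible, so 924 − 7 = 917.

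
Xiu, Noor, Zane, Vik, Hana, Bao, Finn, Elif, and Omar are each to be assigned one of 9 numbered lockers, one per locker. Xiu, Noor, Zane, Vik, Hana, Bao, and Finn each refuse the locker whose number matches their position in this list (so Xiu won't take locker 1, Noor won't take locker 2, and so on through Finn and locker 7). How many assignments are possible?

165016

Let Aᵢ (for 1 ≤ i ≤ 7) be the placements that put person i in their forbidden locker. Any j of these fix j positions, leaving (9−j)! ways to fill the rest, and there are C(7,j) ways to pick which j.
By inclusion–exclusion, the number of valid placements is Σ_{j=0}^{7} (−1)^j C(7,j)·(9−j)!.
Computing: 362880 − 282240 + 105840 − 25200 + 4200 − 504 + 42 − 2 = 165016.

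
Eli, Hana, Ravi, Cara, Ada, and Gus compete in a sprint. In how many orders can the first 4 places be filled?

There are 6 choices for 1st place, 5 for 2nd, and so on down to 3 for position 4.
That gives 6 × 5 × 4 × 3 = 360.

360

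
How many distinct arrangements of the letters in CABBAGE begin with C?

With the first slot taken by C, it remains to arrange the other 6 letters (ABBAGE).
Those 6 letters have A appearing twice and B appearing twice, giving (6)!/(2!·2!) = 180.

180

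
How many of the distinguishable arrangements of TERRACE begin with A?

180

Fix A in the first position and arrange the remaining 6 letters.
Those 6 letters have E appearing twice and R appearing twice, giving (6)!/(2!·2!) = 180.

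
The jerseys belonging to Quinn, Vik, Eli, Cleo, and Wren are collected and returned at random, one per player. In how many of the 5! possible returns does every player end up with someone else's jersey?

Let Aᵢ be the assignments in which player i gets their old jersey. We want the size of the complement of A₁∪…∪A_5.
By inclusion–exclusion this is Σ_{j=0}^{5} (−1)^j C(5,j)·(5−j)!.
Computing: 120 − 120 + 60 − 20 + 5 − 1 = 44.

44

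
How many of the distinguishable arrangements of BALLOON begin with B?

180

With the first slot taken by B, it remains to arrange the other 6 letters (ALLOON).
Those 6 letters have L appearing twice and O appearing twice, giving (6)!/(2!·2!) = 180.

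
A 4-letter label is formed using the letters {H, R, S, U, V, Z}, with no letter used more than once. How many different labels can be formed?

360

This is a permutation of 4 out of 6: P(6,4) = 6!/2!.
That product is 6 × 5 × 4 × 3 = 360.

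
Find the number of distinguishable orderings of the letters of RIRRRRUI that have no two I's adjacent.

126

Total arrangements of RIRRRRUI: 8!/(5!·2!) = 168.
Arrangements with the I's together: treat II as one letter, giving (7)!/(5!) = 42.
Subtracting, 168 − 42 = 126 arrangements keep the I's apart.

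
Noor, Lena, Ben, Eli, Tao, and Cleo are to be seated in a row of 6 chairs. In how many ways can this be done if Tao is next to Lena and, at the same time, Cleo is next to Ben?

96

Treat {Tao,Lena} as one block (2 orders) and {Cleo,Ben} as another (2 orders).
That leaves 4 units to arrange: 2 × 2 × 4! = 4 × 24 = 96.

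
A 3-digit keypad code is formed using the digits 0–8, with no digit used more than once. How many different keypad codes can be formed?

This is a permutation of 3 out of 9: P(9,3) = 9!/6!.
That product is 9 × 8 × 7 = 504.

504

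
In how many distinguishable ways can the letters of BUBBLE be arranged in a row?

120

The 6 letters of BUBBLE have repeats: B appearing 3 times.
The number of distinct arrangements is 6!/(3!) = 720/6 = 120.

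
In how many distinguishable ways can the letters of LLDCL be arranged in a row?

The 5 letters of LLDCL have repeats: L appearing 3 times.
So there are 5! / (3!) = 20 distinguishable arrangements.

20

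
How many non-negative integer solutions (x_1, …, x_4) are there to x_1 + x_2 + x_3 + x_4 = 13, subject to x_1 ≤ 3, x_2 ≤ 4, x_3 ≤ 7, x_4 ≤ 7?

By stars and bars, unrestricted non-negative solutions to x_1+…+x_4 = 13 number C(13+3,3) = 560.
Subtract solutions that violate a single cap (substitute x_i' = x_i − (cap_i+1)): x_1 ≥ 4 gives C(12,3) = 220; x_2 ≥ 5 gives C(11,3) = 165; x_3 ≥ 8 gives C(8,3) = 56; x_4 ≥ 8 gives C(8,3) = 56. Together 497.
Add back pairs where two caps are both exceeded: 35 + 4 + 4 + 1 + 1 + 0 = 45.
By inclusion–exclusion the count is 560 − 497 + 45 = 108.

108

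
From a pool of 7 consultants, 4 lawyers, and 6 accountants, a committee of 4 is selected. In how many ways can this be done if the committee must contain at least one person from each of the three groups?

Total 4-person selections from all 17: C(17,4) = 2380.
Selections missing a whole group: no consultants → C(10,4) = 210; no lawyers → C(13,4) = 715; no accountants → C(11,4) = 330.
Add back selections omitting two groups (i.e. drawn from a single group): C(7,4) + C(4,4) + C(6,4) = 51.
By inclusion–exclusion: 2380 − 1255 + 51 = 1176.

1176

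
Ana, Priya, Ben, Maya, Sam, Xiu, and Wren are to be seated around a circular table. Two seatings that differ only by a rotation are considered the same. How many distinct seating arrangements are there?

720

Fix one person's seat to break rotational symmetry; the remaining 6 people can be arranged in (6)! = 720 ways.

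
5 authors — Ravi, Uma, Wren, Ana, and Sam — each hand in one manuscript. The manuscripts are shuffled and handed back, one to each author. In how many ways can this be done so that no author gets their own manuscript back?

44

Let Aᵢ be the assignments in which author i gets their own manuscript. We want the size of the complement of A₁∪…∪A_5.
By inclusion–exclusion this is Σ_{j=0}^{5} (−1)^j C(5,j)·(5−j)!.
Computing: 120 − 120 + 60 − 20 + 5 − 1 = 44.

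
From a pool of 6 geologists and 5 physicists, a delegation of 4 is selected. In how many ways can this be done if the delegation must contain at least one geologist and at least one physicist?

310

Unrestricted: C(11,4) = 330 ways to pick any 4 of the 11.
Subtract selections that omit an entire group: no geologists → C(5,4) = 5; no physicists → C(6,4) = 15.
Both groups omitted at once is impossible, so 330 − 20 = 310.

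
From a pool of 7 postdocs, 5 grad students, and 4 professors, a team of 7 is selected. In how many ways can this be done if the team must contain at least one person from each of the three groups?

Unrestricted: C(16,7) = 11440 ways to pick any 7 of the 16.
Selections missing a whole group: no postdocs → C(9,7) = 36; no grad students → C(11,7) = 330; no professors → C(12,7) = 792.
Add back selections omitting two groups (i.e. drawn from a single group): C(7,7) + C(5,7) + C(4,7) = 1.
By inclusion–exclusion: 11440 − 1158 + 1 = 10283.

10283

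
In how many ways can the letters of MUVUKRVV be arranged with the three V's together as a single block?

360

Treat the 3 copies of V as a single block. The multiset to arrange is then {VVV, K, M, R, U, U}, 6 items in all.
That gives (6)!/(2!) = 360 arrangements.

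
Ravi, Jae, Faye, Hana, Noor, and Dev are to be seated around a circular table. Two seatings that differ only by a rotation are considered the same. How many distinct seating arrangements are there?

Fix one person's seat to break rotational symmetry; the remaining 5 people can be arranged in (5)! = 120 ways.

120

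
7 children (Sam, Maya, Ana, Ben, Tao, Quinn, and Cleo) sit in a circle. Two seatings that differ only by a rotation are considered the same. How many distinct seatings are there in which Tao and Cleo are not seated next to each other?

Without the restriction there are (6)! = 720 seatings.
Those with Tao next to Cleo: fuse the pair into one unit and seat 6 units around a circle — 2·(5)! = 240.
Subtracting, 720 − 240 = 480.

480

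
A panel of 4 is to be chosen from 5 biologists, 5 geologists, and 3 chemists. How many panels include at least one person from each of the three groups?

Total 4-person selections from all 13: C(13,4) = 715.
Selections missing a whole group: no biologists → C(8,4) = 70; no geologists → C(8,4) = 70; no chemists → C(10,4) = 210.
Add back selections omitting two groups (i.e. drawn from a single group): C(5,4) + C(5,4) + C(3,4) = 10.
By inclusion–exclusion: 715 − 350 + 10 = 375.

375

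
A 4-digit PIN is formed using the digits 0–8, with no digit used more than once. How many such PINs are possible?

This is a permutation of 4 out of 9: P(9,4) = 9!/5!.
That product is 9 × 8 × 7 × 6 = 3024.

3024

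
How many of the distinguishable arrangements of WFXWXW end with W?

30

Fix W in the last position and arrange the remaining 5 letters.
Those 5 letters have W appearing twice and X appearing twice, giving (5)!/(2!·2!) = 30.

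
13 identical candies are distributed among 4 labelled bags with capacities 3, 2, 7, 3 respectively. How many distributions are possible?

Without the upper bounds there are C(16,3) = 560 ways to split 13 among 4 bags.
Subtract solutions that violate a single cap (substitute x_i' = x_i − (cap_i+1)): x_1 ≥ 4 gives C(12,3) = 220; x_2 ≥ 3 gives C(13,3) = 286; x_3 ≥ 8 gives C(8,3) = 56; x_4 ≥ 4 gives C(12,3) = 220. Together 782.
Add back pairs where two caps are both exceeded: 84 + 4 + 56 + 10 + 84 + 4 = 242.
Subtract triples: 0 + 10 + 0 + 0 = 10.
By inclusion–exclusion the count is 560 − 782 + 242 − 10 = 10.

10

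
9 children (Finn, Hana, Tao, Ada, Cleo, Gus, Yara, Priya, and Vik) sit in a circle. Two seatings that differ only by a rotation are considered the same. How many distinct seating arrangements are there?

40320

Around a circle, 9 distinct people have 9!/9 = (8)! = 40320 rotationally distinct seatings.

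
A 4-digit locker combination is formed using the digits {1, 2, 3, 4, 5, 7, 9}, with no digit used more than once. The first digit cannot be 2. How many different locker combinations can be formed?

720

The first digit has 7−1 = 6 choices (anything except 2).
The remaining 3 digits are filled from the other 6 symbols without repetition: 6 × 5 × 4 = 120.
Total: 6 × 120 = 720.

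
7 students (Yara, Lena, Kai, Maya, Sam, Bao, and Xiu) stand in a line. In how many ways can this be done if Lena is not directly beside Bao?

3600

Of the 7! = 5040 arrangements, those with Lena and Bao adjacent number 2 × 6! = 1440 (treat the pair as a block with 2 internal orders).
Complementary counting: 5040 − 1440 = 3600.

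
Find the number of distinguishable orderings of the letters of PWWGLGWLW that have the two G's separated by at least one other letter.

2940

There are 9!/(4!·2!·2!) = 3780 arrangements of PWWGLGWLW in total.
Arrangements with the G's together: treat GG as one letter, giving (8)!/(4!·2!) = 840.
Hence 3780 − 840 = 2940.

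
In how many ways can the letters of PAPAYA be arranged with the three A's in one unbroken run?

12

Treat the 3 copies of A as a single block. The multiset to arrange is then {AAA, P, P, Y}, 4 items in all.
That gives (4)!/(2!) = 12 arrangements.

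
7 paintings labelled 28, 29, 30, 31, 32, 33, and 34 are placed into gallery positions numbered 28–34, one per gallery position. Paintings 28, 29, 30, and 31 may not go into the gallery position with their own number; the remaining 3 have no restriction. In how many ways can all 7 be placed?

2790

Let Aᵢ (for 28 ≤ i ≤ 31) be the placements that put painting i in its forbidden gallery position. Any j of these fix j positions, leaving (7−j)! ways to fill the rest, and there are C(4,j) ways to pick which j.
By inclusion–exclusion, the number of valid placements is Σ_{j=0}^{4} (−1)^j C(4,j)·(7−j)!.
Computing: 5040 − 2880 + 720 − 96 + 6 = 2790.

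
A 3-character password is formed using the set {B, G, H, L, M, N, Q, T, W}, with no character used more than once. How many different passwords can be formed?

504

With no repetition, fill the 3 characters in order: 9 choices, then 8, down to 7.
9 × 8 × 7 = 504.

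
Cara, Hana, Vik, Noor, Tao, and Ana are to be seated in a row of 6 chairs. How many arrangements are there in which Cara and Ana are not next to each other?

There are 6! = 720 arrangements in all. If Cara and Ana are adjacent, merging them into one block gives 2·(5)! = 240 arrangements.
So 720 − 240 = 480 arrangements keep them apart.

480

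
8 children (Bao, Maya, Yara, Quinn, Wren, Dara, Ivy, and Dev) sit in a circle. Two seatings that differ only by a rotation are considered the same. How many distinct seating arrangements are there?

Around a circle, 8 distinct people have 8!/8 = (7)! = 5040 rotationally distinct seatings.

5040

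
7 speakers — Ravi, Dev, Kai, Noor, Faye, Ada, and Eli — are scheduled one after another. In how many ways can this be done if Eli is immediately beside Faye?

1440

Glue Eli and Faye into one block (2 internal orders), leaving 6 units to arrange in a row.
That gives 2 × 6! = 2 × 720 = 1440.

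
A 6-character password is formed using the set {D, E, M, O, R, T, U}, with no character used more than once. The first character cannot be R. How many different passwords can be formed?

The first character has 7−1 = 6 choices (anything except R).
The remaining 5 characters are filled from the other 6 symbols without repetition: 6 × 5 × 4 × 3 × 2 = 720.
Total: 6 × 720 = 4320.

4320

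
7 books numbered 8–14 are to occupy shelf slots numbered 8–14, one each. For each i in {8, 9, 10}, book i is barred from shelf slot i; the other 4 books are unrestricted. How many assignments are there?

Let Aᵢ (for i ∈ {8, 9, 10}) be the placements that put book i in its forbidden shelf slot. Any j of these fix j positions, leaving (7−j)! ways to fill the rest, and there are C(3,j) ways to pick which j.
By inclusion–exclusion, the number of valid placements is Σ_{j=0}^{3} (−1)^j C(3,j)·(7−j)!.
Computing: 5040 − 2160 + 360 − 24 = 3216.

3216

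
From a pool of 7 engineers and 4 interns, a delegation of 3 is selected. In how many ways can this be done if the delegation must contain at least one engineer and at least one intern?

Total 3-person selections from all 11: C(11,3) = 165.
Subtract selections that omit an entire group: no engineers → C(4,3) = 4; no interns → C(7,3) = 35.
Both groups omitted at once is impossible, so 165 − 39 = 126.

126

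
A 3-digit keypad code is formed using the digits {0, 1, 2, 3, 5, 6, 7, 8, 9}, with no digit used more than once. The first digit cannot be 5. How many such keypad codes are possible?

448

The first digit has 9−1 = 8 choices (anything except 5).
The remaining 2 digits are filled from the other 8 symbols without repetition: 8 × 7 = 56.
Total: 8 × 56 = 448.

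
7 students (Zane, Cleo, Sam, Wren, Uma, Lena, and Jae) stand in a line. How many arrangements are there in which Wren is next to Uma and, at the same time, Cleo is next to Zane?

480

Treat {Wren,Uma} as one block (2 orders) and {Cleo,Zane} as another (2 orders).
That leaves 5 units to arrange: 2 × 2 × 5! = 4 × 120 = 480.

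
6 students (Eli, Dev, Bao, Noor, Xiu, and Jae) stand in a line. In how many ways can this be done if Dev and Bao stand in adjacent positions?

Glue Dev and Bao into one block (2 internal orders), leaving 5 units to arrange in a row.
So the count is 2·(5)! = 240.

240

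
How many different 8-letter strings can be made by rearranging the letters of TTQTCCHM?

TTQTCCHM has 8 letters with C appearing twice and T appearing 3 times.
Dividing 8! = 40320 by 3!·2! = 12 for the repeated letters gives 3360.

3360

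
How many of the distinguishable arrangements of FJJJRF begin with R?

With the first slot taken by R, it remains to arrange the other 5 letters (FJJJF).
Those 5 letters have F appearing twice and J appearing 3 times, giving (5)!/(3!·2!) = 10.

10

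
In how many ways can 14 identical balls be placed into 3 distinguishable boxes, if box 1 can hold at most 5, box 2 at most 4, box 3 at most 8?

10

Without the upper bounds there are C(16,2) = 120 ways to split 14 among 3 boxes.
Subtract solutions that violate a single cap (substitute x_i' = x_i − (cap_i+1)): x_1 ≥ 6 gives C(10,2) = 45; x_2 ≥ 5 gives C(11,2) = 55; x_3 ≥ 9 gives C(7,2) = 21. Together 121.
Add back pairs where two caps are both exceeded: 10 + 0 + 1 = 11.
By inclusion–exclusion the count is 120 − 121 + 11 = 10.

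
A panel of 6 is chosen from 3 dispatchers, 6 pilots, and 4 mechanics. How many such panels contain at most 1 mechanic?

Split by how many mechanics are chosen (0 through 1).
Sum: C(4,0)·C(9,6) + C(4,1)·C(9,5) = 84 + 504 = 588.

588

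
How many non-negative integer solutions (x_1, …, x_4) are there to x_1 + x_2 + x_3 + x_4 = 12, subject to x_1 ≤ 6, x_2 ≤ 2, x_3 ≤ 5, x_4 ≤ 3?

Ignoring the caps, the number of non-negative solutions to x_1+…+x_4 = 12 is C(15,3) = 455.
Subtract solutions that violate a single cap (substitute x_i' = x_i − (cap_i+1)): x_1 ≥ 7 gives C(8,3) = 56; x_2 ≥ 3 gives C(12,3) = 220; x_3 ≥ 6 gives C(9,3) = 84; x_4 ≥ 4 gives C(11,3) = 165. Together 525.
Add back pairs where two caps are both exceeded: 10 + 0 + 4 + 20 + 56 + 10 = 100.
By inclusion–exclusion the count is 455 − 525 + 100 = 30.

30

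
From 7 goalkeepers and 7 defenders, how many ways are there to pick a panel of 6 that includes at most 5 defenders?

Split by how many defenders are chosen (0 through 5).
Sum: C(7,0)·C(7,6) + C(7,1)·C(7,5) + C(7,2)·C(7,4) + C(7,3)·C(7,3) + C(7,4)·C(7,2) + C(7,5)·C(7,1) = 7 + 147 + 735 + 1225 + 735 + 147 = 2996.

2996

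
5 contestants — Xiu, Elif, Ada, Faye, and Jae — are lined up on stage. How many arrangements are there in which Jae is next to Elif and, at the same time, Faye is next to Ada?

Treat {Jae,Elif} as one block (2 orders) and {Faye,Ada} as another (2 orders).
That leaves 3 units to arrange: 2 × 2 × 3! = 4 × 6 = 24.

24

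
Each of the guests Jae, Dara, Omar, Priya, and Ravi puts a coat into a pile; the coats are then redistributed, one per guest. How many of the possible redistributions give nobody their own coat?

44

This is the derangement count D_5: permutations of 5 items with no fixed point.
By inclusion–exclusion this is Σ_{j=0}^{5} (−1)^j C(5,j)·(5−j)!.
Computing: 120 − 120 + 60 − 20 + 5 − 1 = 44.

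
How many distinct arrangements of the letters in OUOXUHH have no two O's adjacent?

450

Total arrangements of OUOXUHH: 7!/(2!·2!·2!) = 630.
Arrangements with the O's together: treat OO as one letter, giving (6)!/(2!·2!) = 180.
Subtracting, 630 − 180 = 450 arrangements keep the O's apart.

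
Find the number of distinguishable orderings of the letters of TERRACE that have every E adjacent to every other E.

360

Treat the 2 copies of E as a single block. The multiset to arrange is then {EE, A, C, R, R, T}, 6 items in all.
That gives (6)!/(2!) = 360 arrangements.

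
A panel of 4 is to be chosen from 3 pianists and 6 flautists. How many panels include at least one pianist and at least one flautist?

Unrestricted: C(9,4) = 126 ways to pick any 4 of the 9.
Selections missing a whole group: no pianists → C(6,4) = 15; no flautists → C(3,4) = 0.
Both groups omitted at once is impossible, so 126 − 15 = 111.

111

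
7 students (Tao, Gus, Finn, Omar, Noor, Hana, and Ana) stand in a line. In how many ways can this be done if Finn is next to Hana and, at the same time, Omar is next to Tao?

480

Treat {Finn,Hana} as one block (2 orders) and {Omar,Tao} as another (2 orders).
That leaves 5 units to arrange: 2 × 2 × 5! = 4 × 120 = 480.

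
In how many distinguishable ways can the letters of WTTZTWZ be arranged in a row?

210

Letter multiplicities in WTTZTWZ: T×3, W×2, Z×2.
So there are 7! / (3!·2!·2!) = 210 distinguishable arrangements.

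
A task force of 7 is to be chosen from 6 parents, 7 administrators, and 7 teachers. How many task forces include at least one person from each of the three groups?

70658

With no constraint there are C(20,7) = 77520 possible selections.
Subtract selections that omit an entire group: no parents → C(14,7) = 3432; no administrators → C(13,7) = 1716; no teachers → C(13,7) = 1716.
Add back selections omitting two groups (i.e. drawn from a single group): C(6,7) + C(7,7) + C(7,7) = 2.
By inclusion–exclusion: 77520 − 6864 + 2 = 70658.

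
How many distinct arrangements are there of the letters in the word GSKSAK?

180

The 6 letters of GSKSAK have repeats: K appearing twice and S appearing twice.
The number of distinct arrangements is 6!/(2!·2!) = 720/4 = 180.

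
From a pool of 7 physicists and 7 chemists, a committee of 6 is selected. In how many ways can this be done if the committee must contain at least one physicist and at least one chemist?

With no constraint there are C(14,6) = 3003 possible selections.
Selections missing a whole group: no physicists → C(7,6) = 7; no chemists → C(7,6) = 7.
Both groups omitted at once is impossible, so 3003 − 14 = 2989.

2989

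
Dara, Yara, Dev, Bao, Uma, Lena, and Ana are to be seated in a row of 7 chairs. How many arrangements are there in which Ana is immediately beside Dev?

Treat {Ana, Dev} as a single unit. There are 6 units to order, and the pair itself can be ordered 2 ways.
That gives 2 × 6! = 2 × 720 = 1440.

1440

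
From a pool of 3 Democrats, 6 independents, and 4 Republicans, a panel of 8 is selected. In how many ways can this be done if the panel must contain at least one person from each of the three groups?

1233

Total 8-person selections from all 13: C(13,8) = 1287.
Selections missing a whole group: no Democrats → C(10,8) = 45; no independents → C(7,8) = 0; no Republicans → C(9,8) = 9.
Add back selections omitting two groups (i.e. drawn from a single group): C(3,8) + C(6,8) + C(4,8) = 0.
By inclusion–exclusion: 1287 − 54 + 0 = 1233.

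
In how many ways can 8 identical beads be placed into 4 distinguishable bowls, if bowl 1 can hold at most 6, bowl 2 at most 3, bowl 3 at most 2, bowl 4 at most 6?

Without the upper bounds there are C(11,3) = 165 ways to split 8 among 4 bowls.
Subtract solutions that violate a single cap (substitute x_i' = x_i − (cap_i+1)): x_1 ≥ 7 gives C(4,3) = 4; x_2 ≥ 4 gives C(7,3) = 35; x_3 ≥ 3 gives C(8,3) = 56; x_4 ≥ 7 gives C(4,3) = 4. Together 99.
Add back pairs where two caps are both exceeded: 0 + 0 + 0 + 4 + 0 + 0 = 4.
By inclusion–exclusion the count is 165 − 99 + 4 = 70.

70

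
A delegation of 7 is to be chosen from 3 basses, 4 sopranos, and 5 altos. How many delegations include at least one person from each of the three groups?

747

With no constraint there are C(12,7) = 792 possible selections.
Selections missing a whole group: no basses → C(9,7) = 36; no sopranos → C(8,7) = 8; no altos → C(7,7) = 1.
Add back selections omitting two groups (i.e. drawn from a single group): C(3,7) + C(4,7) + C(5,7) = 0.
By inclusion–exclusion: 792 − 45 + 0 = 747.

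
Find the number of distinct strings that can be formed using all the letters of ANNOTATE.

5040

Letter multiplicities in ANNOTATE: A×2, E×1, N×2, O×1, T×2.
Dividing 8! = 40320 by 2!·2!·2! = 8 for the repeated letters gives 5040.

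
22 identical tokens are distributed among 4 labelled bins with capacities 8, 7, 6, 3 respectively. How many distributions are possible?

By stars and bars, unrestricted non-negative solutions to x_1+…+x_4 = 22 number C(22+3,3) = 2300.
Subtract solutions that violate a single cap (substitute x_i' = x_i − (cap_i+1)): x_1 ≥ 9 gives C(16,3) = 560; x_2 ≥ 8 gives C(17,3) = 680; x_3 ≥ 7 gives C(18,3) = 816; x_4 ≥ 4 gives C(21,3) = 1330. Together 3386.
Add back pairs where two caps are both exceeded: 56 + 84 + 220 + 120 + 286 + 364 = 1130.
Subtract triples: 0 + 4 + 10 + 20 = 34.
By inclusion–exclusion the count is 2300 − 3386 + 1130 − 34 = 10.

10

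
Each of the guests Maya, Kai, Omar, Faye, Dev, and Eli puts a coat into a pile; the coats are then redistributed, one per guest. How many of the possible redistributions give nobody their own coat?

Let Aᵢ be the assignments in which guest i gets their own coat. We want the size of the complement of A₁∪…∪A_6.
By inclusion–exclusion this is Σ_{j=0}^{6} (−1)^j C(6,j)·(6−j)!.
Computing: 720 − 720 + 360 − 120 + 30 − 6 + 1 = 265.

265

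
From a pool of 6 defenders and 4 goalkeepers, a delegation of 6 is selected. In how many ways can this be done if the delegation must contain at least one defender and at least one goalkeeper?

Unrestricted: C(10,6) = 210 ways to pick any 6 of the 10.
Selections missing a whole group: no defenders → C(4,6) = 0; no goalkeepers → C(6,6) = 1.
Both groups omitted at once is impossible, so 210 − 1 = 209.

209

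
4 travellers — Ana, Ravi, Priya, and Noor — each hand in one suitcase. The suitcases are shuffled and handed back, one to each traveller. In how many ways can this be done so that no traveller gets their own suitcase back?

9

Let Aᵢ be the assignments in which traveller i gets their own suitcase. We want the size of the complement of A₁∪…∪A_4.
By inclusion–exclusion this is Σ_{j=0}^{4} (−1)^j C(4,j)·(4−j)!.
Computing: 24 − 24 + 12 − 4 + 1 = 9.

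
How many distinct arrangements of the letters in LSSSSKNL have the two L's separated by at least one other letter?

There are 8!/(4!·2!) = 840 arrangements of LSSSSKNL in total.
If the two L's are adjacent, glue them into one block, leaving 7 items to arrange: (7)!/(4!) = 210 ways.
Hence 840 − 210 = 630.

630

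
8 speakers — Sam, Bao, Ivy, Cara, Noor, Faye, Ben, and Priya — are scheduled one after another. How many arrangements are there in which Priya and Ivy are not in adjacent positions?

There are 8! = 40320 arrangements in all. If Priya and Ivy are adjacent, merging them into one block gives 2·(7)! = 10080 arrangements.
Complementary counting: 40320 − 10080 = 30240.

30240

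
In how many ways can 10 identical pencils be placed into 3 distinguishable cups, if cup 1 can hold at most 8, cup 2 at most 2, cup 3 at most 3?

9

By stars and bars, unrestricted non-negative solutions to x_1+…+x_3 = 10 number C(10+2,2) = 66.
Subtract solutions that violate a single cap (substitute x_i' = x_i − (cap_i+1)): x_1 ≥ 9 gives C(3,2) = 3; x_2 ≥ 3 gives C(9,2) = 36; x_3 ≥ 4 gives C(8,2) = 28. Together 67.
Add back pairs where two caps are both exceeded: 0 + 0 + 10 = 10.
By inclusion–exclusion the count is 66 − 67 + 10 = 9.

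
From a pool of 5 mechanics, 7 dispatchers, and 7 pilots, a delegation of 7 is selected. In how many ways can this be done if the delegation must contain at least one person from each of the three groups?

45374

Unrestricted: C(19,7) = 50388 ways to pick any 7 of the 19.
Subtract selections that omit an entire group: no mechanics → C(14,7) = 3432; no dispatchers → C(12,7) = 792; no pilots → C(12,7) = 792.
Add back selections omitting two groups (i.e. drawn from a single group): C(5,7) + C(7,7) + C(7,7) = 2.
By inclusion–exclusion: 50388 − 5016 + 2 = 45374.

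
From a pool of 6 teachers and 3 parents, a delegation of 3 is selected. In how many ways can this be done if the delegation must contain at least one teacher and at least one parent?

With no constraint there are C(9,3) = 84 possible selections.
Subtract selections that omit an entire group: no teachers → C(3,3) = 1; no parents → C(6,3) = 20.
Both groups omitted at once is impossible, so 84 − 21 = 63.

63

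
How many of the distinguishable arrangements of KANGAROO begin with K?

1260

With the first slot taken by K, it remains to arrange the other 7 letters (ANGAROO).
Those 7 letters have A appearing twice and O appearing twice, giving (7)!/(2!·2!) = 1260.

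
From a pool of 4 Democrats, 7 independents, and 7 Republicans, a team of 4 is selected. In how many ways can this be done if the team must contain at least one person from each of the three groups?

Total 4-person selections from all 18: C(18,4) = 3060.
Selections missing a whole group: no Democrats → C(14,4) = 1001; no independents → C(11,4) = 330; no Republicans → C(11,4) = 330.
Add back selections omitting two groups (i.e. drawn from a single group): C(4,4) + C(7,4) + C(7,4) = 71.
By inclusion–exclusion: 3060 − 1661 + 71 = 1470.

1470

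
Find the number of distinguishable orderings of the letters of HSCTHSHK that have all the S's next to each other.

Treat the 2 copies of S as a single block. The multiset to arrange is then {SS, C, H, H, H, K, T}, 7 items in all.
That gives (7)!/(3!) = 840 arrangements.

840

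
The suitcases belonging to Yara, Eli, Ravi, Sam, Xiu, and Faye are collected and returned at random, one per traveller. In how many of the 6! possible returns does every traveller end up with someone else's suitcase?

This is the derangement count D_6: permutations of 6 items with no fixed point.
By inclusion–exclusion this is Σ_{j=0}^{6} (−1)^j C(6,j)·(6−j)!.
Computing: 720 − 720 + 360 − 120 + 30 − 6 + 1 = 265.

265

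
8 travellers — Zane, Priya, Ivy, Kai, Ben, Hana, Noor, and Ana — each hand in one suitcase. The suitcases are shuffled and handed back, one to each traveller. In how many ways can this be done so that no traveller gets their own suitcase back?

Count assignments avoiding every fixed point. For any j of the 8 travellers fixed to their own suitcase, the other 8−j can be arranged in (8−j)! ways.
By inclusion–exclusion this is Σ_{j=0}^{8} (−1)^j C(8,j)·(8−j)!.
Computing: 40320 − 40320 + 20160 − 6720 + 1680 − 336 + 56 − 8 + 1 = 14833.

14833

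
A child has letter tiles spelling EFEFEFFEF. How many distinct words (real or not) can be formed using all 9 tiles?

126

Letter multiplicities in EFEFEFFEF: E×4, F×5.
The number of distinct arrangements is 9!/(5!·4!) = 362880/2880 = 126.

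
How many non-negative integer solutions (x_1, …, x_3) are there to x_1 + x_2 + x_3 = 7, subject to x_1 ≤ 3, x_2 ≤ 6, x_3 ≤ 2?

11

By stars and bars, unrestricted non-negative solutions to x_1+…+x_3 = 7 number C(7+2,2) = 36.
Subtract solutions that violate a single cap (substitute x_i' = x_i − (cap_i+1)): x_1 ≥ 4 gives C(5,2) = 10; x_2 ≥ 7 gives C(2,2) = 1; x_3 ≥ 3 gives C(6,2) = 15. Together 26.
Add back pairs where two caps are both exceeded: 0 + 1 + 0 = 1.
By inclusion–exclusion the count is 36 − 26 + 1 = 11.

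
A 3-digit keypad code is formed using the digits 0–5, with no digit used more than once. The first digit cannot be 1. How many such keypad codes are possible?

The first digit has 6−1 = 5 choices (anything except 1).
The remaining 2 digits are filled from the other 5 symbols without repetition: 5 × 4 = 20.
Total: 5 × 20 = 100.

100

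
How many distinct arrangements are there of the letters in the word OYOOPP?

60

The 6 letters of OYOOPP have repeats: O appearing 3 times and P appearing twice.
The number of distinct arrangements is 6!/(3!·2!) = 720/12 = 60.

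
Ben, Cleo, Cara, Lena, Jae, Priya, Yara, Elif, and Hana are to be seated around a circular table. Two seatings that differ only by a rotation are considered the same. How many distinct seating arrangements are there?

40320

Around a circle, 9 distinct people have 9!/9 = (8)! = 40320 rotationally distinct seatings.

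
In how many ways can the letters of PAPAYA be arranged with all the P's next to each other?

20

Treat the 2 copies of P as a single block. The multiset to arrange is then {PP, A, A, A, Y}, 5 items in all.
That gives (5)!/(3!) = 20 arrangements.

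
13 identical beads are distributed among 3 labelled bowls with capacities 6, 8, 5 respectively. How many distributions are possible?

27

Without the upper bounds there are C(15,2) = 105 ways to split 13 among 3 bowls.
Subtract solutions that violate a single cap (substitute x_i' = x_i − (cap_i+1)): x_1 ≥ 7 gives C(8,2) = 28; x_2 ≥ 9 gives C(6,2) = 15; x_3 ≥ 6 gives C(9,2) = 36. Together 79.
Add back pairs where two caps are both exceeded: 0 + 1 + 0 = 1.
By inclusion–exclusion the count is 105 − 79 + 1 = 27.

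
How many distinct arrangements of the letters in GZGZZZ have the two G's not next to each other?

Total arrangements of GZGZZZ: 6!/(4!·2!) = 15.
Arrangements with the G's together: treat GG as one letter, giving (5)!/(4!) = 5.
Hence 15 − 5 = 10.

10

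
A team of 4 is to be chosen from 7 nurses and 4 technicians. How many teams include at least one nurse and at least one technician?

294

Unrestricted: C(11,4) = 330 ways to pick any 4 of the 11.
Selections missing a whole group: no nurses → C(4,4) = 1; no technicians → C(7,4) = 35.
Both groups omitted at once is impossible, so 330 − 36 = 294.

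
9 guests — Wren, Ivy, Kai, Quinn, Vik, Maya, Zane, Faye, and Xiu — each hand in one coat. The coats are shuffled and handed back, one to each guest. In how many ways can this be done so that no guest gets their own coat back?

Let Aᵢ be the assignments in which guest i gets their own coat. We want the size of the complement of A₁∪…∪A_9.
By inclusion–exclusion this is Σ_{j=0}^{9} (−1)^j C(9,j)·(9−j)!.
Computing: 362880 − 362880 + 181440 − 60480 + 15120 − 3024 + 504 − 72 + 9 − 1 = 133496.

133496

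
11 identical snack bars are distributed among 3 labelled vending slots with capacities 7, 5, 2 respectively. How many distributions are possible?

9

By stars and bars, unrestricted non-negative solutions to x_1+…+x_3 = 11 number C(11+2,2) = 78.
Subtract solutions that violate a single cap (substitute x_i' = x_i − (cap_i+1)): x_1 ≥ 8 gives C(5,2) = 10; x_2 ≥ 6 gives C(7,2) = 21; x_3 ≥ 3 gives C(10,2) = 45. Together 76.
Add back pairs where two caps are both exceeded: 0 + 1 + 6 = 7.
By inclusion–exclusion the count is 78 − 76 + 7 = 9.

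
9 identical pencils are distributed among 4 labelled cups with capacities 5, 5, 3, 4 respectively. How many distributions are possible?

Without the upper bounds there are C(12,3) = 220 ways to split 9 among 4 cups.
Subtract solutions that violate a single cap (substitute x_i' = x_i − (cap_i+1)): x_1 ≥ 6 gives C(6,3) = 20; x_2 ≥ 6 gives C(6,3) = 20; x_3 ≥ 4 gives C(8,3) = 56; x_4 ≥ 5 gives C(7,3) = 35. Together 131.
Add back pairs where two caps are both exceeded: 0 + 0 + 0 + 0 + 0 + 1 = 1.
By inclusion–exclusion the count is 220 − 131 + 1 = 90.

90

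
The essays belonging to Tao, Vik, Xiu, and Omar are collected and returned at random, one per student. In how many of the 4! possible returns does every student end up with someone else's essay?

This is the derangement count D_4: permutations of 4 items with no fixed point.
By inclusion–exclusion this is Σ_{j=0}^{4} (−1)^j C(4,j)·(4−j)!.
Computing: 24 − 24 + 12 − 4 + 1 = 9.

9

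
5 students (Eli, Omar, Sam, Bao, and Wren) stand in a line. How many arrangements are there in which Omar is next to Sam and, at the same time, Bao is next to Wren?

Treat {Omar,Sam} as one block (2 orders) and {Bao,Wren} as another (2 orders).
That leaves 3 units to arrange: 2 × 2 × 3! = 4 × 6 = 24.

24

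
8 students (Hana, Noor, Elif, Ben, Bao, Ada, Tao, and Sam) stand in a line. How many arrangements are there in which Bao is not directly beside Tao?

Of the 8! = 40320 arrangements, those with Bao and Tao adjacent number 2 × 7! = 10080 (treat the pair as a block with 2 internal orders).
Complementary counting: 40320 − 10080 = 30240.

30240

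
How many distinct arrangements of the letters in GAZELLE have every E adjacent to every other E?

360

Treat the 2 copies of E as a single block. The multiset to arrange is then {EE, A, G, L, L, Z}, 6 items in all.
That gives (6)!/(2!) = 360 arrangements.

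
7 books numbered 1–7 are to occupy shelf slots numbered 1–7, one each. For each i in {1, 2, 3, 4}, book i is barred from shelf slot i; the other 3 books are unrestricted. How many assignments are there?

2790

Let Aᵢ (for 1 ≤ i ≤ 4) be the placements that put book i in its forbidden shelf slot. Any j of these fix j positions, leaving (7−j)! ways to fill the rest, and there are C(4,j) ways to pick which j.
By inclusion–exclusion, the number of valid placements is Σ_{j=0}^{4} (−1)^j C(4,j)·(7−j)!.
Computing: 5040 − 2880 + 720 − 96 + 6 = 2790.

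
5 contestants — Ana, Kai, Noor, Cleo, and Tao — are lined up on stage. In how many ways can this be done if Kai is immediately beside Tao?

48

Treat {Kai, Tao} as a single unit. There are 4 units to order, and the pair itself can be ordered 2 ways.
That gives 2 × 4! = 2 × 24 = 48.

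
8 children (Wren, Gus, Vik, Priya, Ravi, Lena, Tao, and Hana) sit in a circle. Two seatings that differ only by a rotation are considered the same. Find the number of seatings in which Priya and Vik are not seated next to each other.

All circular seatings of 8 people number (7)! = 5040.
Seatings with Priya beside Vik: treat them as a block with 2 internal orders, giving 2 × (6)! = 1440.
Subtracting, 5040 − 1440 = 3600.

3600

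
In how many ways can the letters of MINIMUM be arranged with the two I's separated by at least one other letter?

300

There are 7!/(3!·2!) = 420 arrangements of MINIMUM in total.
If the two I's are adjacent, glue them into one block, leaving 6 items to arrange: (6)!/(3!) = 120 ways.
Hence 420 − 120 = 300.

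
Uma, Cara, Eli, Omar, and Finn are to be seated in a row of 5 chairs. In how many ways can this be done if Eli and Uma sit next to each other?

Place the 3 others and the Eli-Uma pair as 4 objects in a line; the pair has 2 internal arrangements.
So the count is 2·(4)! = 48.

48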